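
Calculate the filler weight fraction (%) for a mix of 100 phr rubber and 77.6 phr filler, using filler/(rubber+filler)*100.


Filler % = filler / (rubber + filler) * 100
= 77.6 / (100 + 77.6) * 100
= 77.6 / 177.6 * 100
= 43.69%

43.69%


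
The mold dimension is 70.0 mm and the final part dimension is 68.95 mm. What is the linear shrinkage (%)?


Shrinkage = (mold - part) / mold * 100
= (70.0 - 68.95) / 70.0 * 100
= 1.05 / 70.0 * 100
= 1.5%

1.5%


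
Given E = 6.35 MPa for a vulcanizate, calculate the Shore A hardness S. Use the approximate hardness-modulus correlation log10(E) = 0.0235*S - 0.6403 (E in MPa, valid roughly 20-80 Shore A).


log10(E) = 0.0235*S - 0.6403  =>  S = (log10(E) + 0.6403) / 0.0235
log10(6.35) = 0.802774
S = (0.802774 + 0.6403) / 0.0235 = 1.443074 / 0.0235
S = 61.4

Shore A = 61.4


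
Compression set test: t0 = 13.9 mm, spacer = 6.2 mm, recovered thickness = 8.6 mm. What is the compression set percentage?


CS = (t0 - recovered) / (t0 - ts) * 100
= (13.9 - 8.6) / (13.9 - 6.2) * 100
= 5.3 / 7.7 * 100
= 68.8%

68.8%


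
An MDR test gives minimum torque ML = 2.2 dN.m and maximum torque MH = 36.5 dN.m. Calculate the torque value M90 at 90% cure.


M90 = ML + 0.9 * (MH - ML)
M90 = 2.2 + 0.9 * (36.5 - 2.2)
M90 = 2.2 + 0.9 * 34.3
M90 = 33.07 dN.m

33.07 dN.m


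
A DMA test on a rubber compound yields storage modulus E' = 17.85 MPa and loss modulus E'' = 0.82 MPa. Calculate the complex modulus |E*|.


|E*| = sqrt(E'^2 + E''^2)
= sqrt(17.85^2 + 0.82^2)
= sqrt(318.6225 + 0.6724)
= 17.869 MPa

17.869 MPa


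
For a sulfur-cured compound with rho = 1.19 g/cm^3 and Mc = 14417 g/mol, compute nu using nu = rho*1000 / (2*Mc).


nu = rho * 1000 / (2 * Mc)
nu = 1.19 * 1000 / (2 * 14417)
nu = 1190.0 / 28834
nu = 0.0413 mol/L

0.0413 mol/L


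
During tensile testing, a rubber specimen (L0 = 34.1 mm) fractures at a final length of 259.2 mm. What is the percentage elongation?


Elongation = (Lf - L0) / L0 * 100
= (259.2 - 34.1) / 34.1 * 100
= 225.1 / 34.1 * 100
= 660.1%

660.1%


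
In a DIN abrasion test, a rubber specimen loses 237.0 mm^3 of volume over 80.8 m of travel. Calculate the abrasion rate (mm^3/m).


Rate = volume_loss / distance
= 237.0 / 80.8
= 2.933 mm^3/m

2.933 mm^3/m


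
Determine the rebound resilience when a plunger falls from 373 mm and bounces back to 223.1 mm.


Resilience = h_rebound / h_drop * 100
= 223.1 / 373 * 100
= 59.8%

59.8%


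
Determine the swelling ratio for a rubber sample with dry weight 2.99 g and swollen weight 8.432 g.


Q = W_swollen / W_dry
Q = 8.432 / 2.99
Q = 2.82

Q = 2.82


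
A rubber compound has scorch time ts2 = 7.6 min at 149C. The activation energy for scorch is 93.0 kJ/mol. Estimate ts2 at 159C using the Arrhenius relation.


Convert temperatures: T1 = 149 + 273.15 = 422.15 K, T2 = 159 + 273.15 = 432.15 K
ts2_new = 7.6 * exp(93000 / 8.314 * (1/432.15 - 1/422.15))
1/T2 - 1/T1 = -5.4815e-05
ts2_new = 4.12 min

4.12 min


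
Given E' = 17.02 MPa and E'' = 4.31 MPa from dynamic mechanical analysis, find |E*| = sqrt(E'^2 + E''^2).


|E*| = sqrt(E'^2 + E''^2)
= sqrt(17.02^2 + 4.31^2)
= sqrt(289.6804 + 18.5761)
= 17.557 MPa

17.557 MPa


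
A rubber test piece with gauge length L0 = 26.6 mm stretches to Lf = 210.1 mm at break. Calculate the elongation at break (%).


Elongation = (Lf - L0) / L0 * 100
= (210.1 - 26.6) / 26.6 * 100
= 183.5 / 26.6 * 100
= 689.8%

689.8%


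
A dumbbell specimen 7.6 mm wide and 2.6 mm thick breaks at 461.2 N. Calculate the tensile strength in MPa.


Area = width * thickness = 7.6 * 2.6 = 19.76 mm^2
TS = force / area = 461.2 / 19.76 = 23.34 MPa

23.34 MPa


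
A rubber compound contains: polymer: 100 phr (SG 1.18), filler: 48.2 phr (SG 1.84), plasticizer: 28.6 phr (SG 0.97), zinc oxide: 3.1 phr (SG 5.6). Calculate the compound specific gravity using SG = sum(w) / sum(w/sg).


Sum of weights = 179.9
Volume contributions:
  polymer: 100/1.18 = 84.7458
  filler: 48.2/1.84 = 26.1957
  plasticizer: 28.6/0.97 = 29.4845
  zinc oxide: 3.1/5.6 = 0.5536
Sum of volumes = 140.9795
SG = 179.9 / 140.9795 = 1.276

SG = 1.276


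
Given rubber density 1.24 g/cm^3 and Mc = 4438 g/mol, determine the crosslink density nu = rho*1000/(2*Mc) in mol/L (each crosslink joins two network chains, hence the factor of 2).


nu = rho * 1000 / (2 * Mc)
nu = 1.24 * 1000 / (2 * 4438)
nu = 1240.0 / 8876
nu = 0.1397 mol/L

0.1397 mol/L


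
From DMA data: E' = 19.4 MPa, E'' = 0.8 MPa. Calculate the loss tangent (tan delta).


tan delta = E'' / E'
= 0.8 / 19.4
= 0.0412

tan delta = 0.0412


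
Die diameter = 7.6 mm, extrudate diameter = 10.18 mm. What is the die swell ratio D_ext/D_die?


Die swell ratio = D_extrudate / D_die
= 10.18 / 7.6
= 1.339

Die swell = 1.339


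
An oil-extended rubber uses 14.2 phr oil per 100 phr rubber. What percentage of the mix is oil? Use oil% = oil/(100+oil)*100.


Oil % = oil / (100 + oil) * 100
= 14.2 / (100 + 14.2) * 100
= 14.2 / 114.2 * 100
= 12.43%

12.43%


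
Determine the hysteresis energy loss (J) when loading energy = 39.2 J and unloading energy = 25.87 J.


Hysteresis loss = loading - unloading
= 39.2 - 25.87
= 13.33 J

13.33 J


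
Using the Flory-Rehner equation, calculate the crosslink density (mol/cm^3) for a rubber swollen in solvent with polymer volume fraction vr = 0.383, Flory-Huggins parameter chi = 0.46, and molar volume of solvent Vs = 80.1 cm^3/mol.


ln(1 - vr) = ln(1 - 0.383) = -0.4829
Numerator = -((-0.4829) + 0.383 + 0.46 * 0.383^2) = 0.0324
Denominator = 80.1 * (0.383^(1/3) - 0.383/2) = 42.8308
nu = 0.0324 / 42.8308 = 7.5668e-04 mol/cm^3

7.5668e-04 mol/cm^3


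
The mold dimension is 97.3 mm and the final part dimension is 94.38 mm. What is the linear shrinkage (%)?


Shrinkage = (mold - part) / mold * 100
= (97.3 - 94.38) / 97.3 * 100
= 2.92 / 97.3 * 100
= 3.0%

3.0%


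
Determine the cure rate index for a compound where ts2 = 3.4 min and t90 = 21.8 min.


CRI = 100 / (t90 - ts2)
= 100 / (21.8 - 3.4)
= 100 / 18.4
= 5.43 min^-1

5.43 min^-1


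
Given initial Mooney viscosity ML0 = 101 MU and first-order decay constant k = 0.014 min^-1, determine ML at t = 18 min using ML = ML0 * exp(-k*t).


ML = ML0 * exp(-k * t)
ML = 101 * exp(-0.014 * 18)
ML = 101 * 0.7772
ML = 78.5 MU

78.5 MU


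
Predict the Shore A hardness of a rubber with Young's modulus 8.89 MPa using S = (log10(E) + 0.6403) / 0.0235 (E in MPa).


log10(E) = 0.0235*S - 0.6403  =>  S = (log10(E) + 0.6403) / 0.0235
log10(8.89) = 0.948902
S = (0.948902 + 0.6403) / 0.0235 = 1.589202 / 0.0235
S = 67.6

Shore A = 67.6


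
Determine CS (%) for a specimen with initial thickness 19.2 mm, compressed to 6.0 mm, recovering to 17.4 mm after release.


CS = (t0 - recovered) / (t0 - ts) * 100
= (19.2 - 17.4) / (19.2 - 6.0) * 100
= 1.8 / 13.2 * 100
= 13.6%

13.6%


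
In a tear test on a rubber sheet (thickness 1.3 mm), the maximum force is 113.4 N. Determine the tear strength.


Tear strength = force / thickness
= 113.4 / 1.3
= 87.23 N/mm

87.23 N/mm


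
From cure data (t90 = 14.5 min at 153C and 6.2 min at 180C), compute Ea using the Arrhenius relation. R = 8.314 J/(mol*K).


T1 = 426.15 K, T2 = 453.15 K
1/T1 - 1/T2 = 1.3982e-04
ln(t1/t2) = ln(14.5/6.2) = 0.8496
Ea = 8.314 * 0.8496 / 1.3982e-04 = 50520.1822 J/mol
Ea = 50.52 kJ/mol

50.52 kJ/mol


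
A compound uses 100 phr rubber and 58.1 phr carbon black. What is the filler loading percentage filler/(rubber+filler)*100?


Filler % = filler / (rubber + filler) * 100
= 58.1 / (100 + 58.1) * 100
= 58.1 / 158.1 * 100
= 36.75%

36.75%


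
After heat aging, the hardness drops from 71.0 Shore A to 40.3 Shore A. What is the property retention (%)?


Retention = aged / original * 100
= 40.3 / 71.0 * 100
= 56.8%

56.8%


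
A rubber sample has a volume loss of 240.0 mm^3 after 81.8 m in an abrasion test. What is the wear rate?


Rate = volume_loss / distance
= 240.0 / 81.8
= 2.934 mm^3/m

2.934 mm^3/m


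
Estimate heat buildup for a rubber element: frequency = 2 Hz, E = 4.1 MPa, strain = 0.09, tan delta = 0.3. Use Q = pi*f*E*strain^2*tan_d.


Q = pi * f * E * strain^2 * tan_d
= pi * 2 * 4.1 * 0.09^2 * 0.3
= pi * 2 * 4.1 * 0.0081 * 0.3
= 0.0626

Q = 0.0626


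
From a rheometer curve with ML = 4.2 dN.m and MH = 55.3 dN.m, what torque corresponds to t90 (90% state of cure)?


M90 = ML + 0.9 * (MH - ML)
M90 = 4.2 + 0.9 * (55.3 - 4.2)
M90 = 4.2 + 0.9 * 51.1
M90 = 50.19 dN.m

50.19 dN.m


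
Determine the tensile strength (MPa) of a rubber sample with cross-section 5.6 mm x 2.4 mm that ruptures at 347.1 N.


Area = width * thickness = 5.6 * 2.4 = 13.44 mm^2
TS = force / area = 347.1 / 13.44 = 25.83 MPa

25.83 MPa


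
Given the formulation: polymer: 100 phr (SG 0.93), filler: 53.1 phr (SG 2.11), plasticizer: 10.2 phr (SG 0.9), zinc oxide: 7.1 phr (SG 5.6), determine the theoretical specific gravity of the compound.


Sum of weights = 170.4
Volume contributions:
  polymer: 100/0.93 = 107.5269
  filler: 53.1/2.11 = 25.1659
  plasticizer: 10.2/0.9 = 11.3333
  zinc oxide: 7.1/5.6 = 1.2679
Sum of volumes = 145.2939
SG = 170.4 / 145.2939 = 1.173

SG = 1.173


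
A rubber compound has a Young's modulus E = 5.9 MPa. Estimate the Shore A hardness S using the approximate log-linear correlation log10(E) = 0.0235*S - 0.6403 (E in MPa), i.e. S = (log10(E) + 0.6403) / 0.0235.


log10(E) = 0.0235*S - 0.6403  =>  S = (log10(E) + 0.6403) / 0.0235
log10(5.9) = 0.770852
S = (0.770852 + 0.6403) / 0.0235 = 1.411152 / 0.0235
S = 60.0

Shore A = 60.0


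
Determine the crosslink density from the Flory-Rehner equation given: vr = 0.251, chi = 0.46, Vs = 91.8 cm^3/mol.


ln(1 - vr) = ln(1 - 0.251) = -0.2890
Numerator = -((-0.2890) + 0.251 + 0.46 * 0.251^2) = 0.0090
Denominator = 91.8 * (0.251^(1/3) - 0.251/2) = 46.3865
nu = 0.0090 / 46.3865 = 1.9479e-04 mol/cm^3

1.9479e-04 mol/cm^3


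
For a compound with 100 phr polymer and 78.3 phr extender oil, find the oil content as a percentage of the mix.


Oil % = oil / (100 + oil) * 100
= 78.3 / (100 + 78.3) * 100
= 78.3 / 178.3 * 100
= 43.91%

43.91%


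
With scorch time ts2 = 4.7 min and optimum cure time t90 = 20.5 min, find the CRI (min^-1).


CRI = 100 / (t90 - ts2)
= 100 / (20.5 - 4.7)
= 100 / 15.8
= 6.33 min^-1

6.33 min^-1


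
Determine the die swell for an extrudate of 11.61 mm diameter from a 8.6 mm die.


Die swell ratio = D_extrudate / D_die
= 11.61 / 8.6
= 1.35

Die swell = 1.35


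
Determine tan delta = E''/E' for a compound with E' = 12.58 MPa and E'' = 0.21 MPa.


tan delta = E'' / E'
= 0.21 / 12.58
= 0.0167

tan delta = 0.0167


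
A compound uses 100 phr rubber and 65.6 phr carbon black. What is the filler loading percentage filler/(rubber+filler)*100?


Filler % = filler / (rubber + filler) * 100
= 65.6 / (100 + 65.6) * 100
= 65.6 / 165.6 * 100
= 39.61%

39.61%


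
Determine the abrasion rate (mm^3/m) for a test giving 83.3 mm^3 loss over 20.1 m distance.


Rate = volume_loss / distance
= 83.3 / 20.1
= 4.144 mm^3/m

4.144 mm^3/m


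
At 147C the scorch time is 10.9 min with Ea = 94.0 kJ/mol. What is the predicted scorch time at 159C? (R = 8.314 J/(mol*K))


Convert temperatures: T1 = 147 + 273.15 = 420.15 K, T2 = 159 + 273.15 = 432.15 K
ts2_new = 10.9 * exp(94000 / 8.314 * (1/432.15 - 1/420.15))
1/T2 - 1/T1 = -6.6091e-05
ts2_new = 5.16 min

5.16 min


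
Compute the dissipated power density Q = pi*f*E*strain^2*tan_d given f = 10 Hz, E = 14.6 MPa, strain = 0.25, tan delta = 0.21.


Q = pi * f * E * strain^2 * tan_d
= pi * 10 * 14.6 * 0.25^2 * 0.21
= pi * 10 * 14.6 * 0.0625 * 0.21
= 6.0201

Q = 6.0201


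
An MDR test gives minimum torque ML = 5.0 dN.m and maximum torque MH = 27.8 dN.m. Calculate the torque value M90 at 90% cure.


M90 = ML + 0.9 * (MH - ML)
M90 = 5.0 + 0.9 * (27.8 - 5.0)
M90 = 5.0 + 0.9 * 22.8
M90 = 25.52 dN.m

25.52 dN.m


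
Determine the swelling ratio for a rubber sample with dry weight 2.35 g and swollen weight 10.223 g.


Q = W_swollen / W_dry
Q = 10.223 / 2.35
Q = 4.35

Q = 4.35


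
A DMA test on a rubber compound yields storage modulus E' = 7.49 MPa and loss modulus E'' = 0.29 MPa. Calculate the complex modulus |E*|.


|E*| = sqrt(E'^2 + E''^2)
= sqrt(7.49^2 + 0.29^2)
= sqrt(56.1001 + 0.0841)
= 7.496 MPa

7.496 MPa


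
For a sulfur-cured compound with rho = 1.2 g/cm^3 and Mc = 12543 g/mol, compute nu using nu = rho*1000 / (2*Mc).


nu = rho * 1000 / (2 * Mc)
nu = 1.2 * 1000 / (2 * 12543)
nu = 1200.0 / 25086
nu = 0.0478 mol/L

0.0478 mol/L


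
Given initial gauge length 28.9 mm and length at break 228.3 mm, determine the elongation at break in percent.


Elongation = (Lf - L0) / L0 * 100
= (228.3 - 28.9) / 28.9 * 100
= 199.4 / 28.9 * 100
= 690.0%

690.0%


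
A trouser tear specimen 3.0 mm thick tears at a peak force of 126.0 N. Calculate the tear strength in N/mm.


Tear strength = force / thickness
= 126.0 / 3.0
= 42.0 N/mm

42.0 N/mm


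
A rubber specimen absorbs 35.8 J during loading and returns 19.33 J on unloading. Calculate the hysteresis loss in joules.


Hysteresis loss = loading - unloading
= 35.8 - 19.33
= 16.47 J

16.47 J


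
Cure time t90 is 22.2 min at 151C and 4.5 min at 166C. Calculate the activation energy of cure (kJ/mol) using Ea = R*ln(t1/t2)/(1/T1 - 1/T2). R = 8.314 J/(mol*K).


T1 = 424.15 K, T2 = 439.15 K
1/T1 - 1/T2 = 8.0530e-05
ln(t1/t2) = ln(22.2/4.5) = 1.5960
Ea = 8.314 * 1.5960 / 8.0530e-05 = 164773.7626 J/mol
Ea = 164.77 kJ/mol

164.77 kJ/mol


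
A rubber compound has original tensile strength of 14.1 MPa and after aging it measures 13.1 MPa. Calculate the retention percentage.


Retention = aged / original * 100
= 13.1 / 14.1 * 100
= 92.9%

92.9%


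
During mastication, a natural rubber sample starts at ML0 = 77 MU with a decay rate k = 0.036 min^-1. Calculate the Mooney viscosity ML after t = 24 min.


ML = ML0 * exp(-k * t)
ML = 77 * exp(-0.036 * 24)
ML = 77 * 0.4215
ML = 32.45 MU

32.45 MU


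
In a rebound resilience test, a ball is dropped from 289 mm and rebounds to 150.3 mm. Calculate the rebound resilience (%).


Resilience = h_rebound / h_drop * 100
= 150.3 / 289 * 100
= 52.0%

52.0%


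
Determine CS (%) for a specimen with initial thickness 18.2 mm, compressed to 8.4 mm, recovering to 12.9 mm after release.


CS = (t0 - recovered) / (t0 - ts) * 100
= (18.2 - 12.9) / (18.2 - 8.4) * 100
= 5.3 / 9.8 * 100
= 54.1%

54.1%


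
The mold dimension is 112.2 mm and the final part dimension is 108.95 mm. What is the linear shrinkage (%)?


Shrinkage = (mold - part) / mold * 100
= (112.2 - 108.95) / 112.2 * 100
= 3.25 / 112.2 * 100
= 2.9%

2.9%


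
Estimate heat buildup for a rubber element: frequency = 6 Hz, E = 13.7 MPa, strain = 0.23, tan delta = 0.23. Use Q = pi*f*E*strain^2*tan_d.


Q = pi * f * E * strain^2 * tan_d
= pi * 6 * 13.7 * 0.23^2 * 0.23
= pi * 6 * 13.7 * 0.0529 * 0.23
= 3.1420

Q = 3.1420


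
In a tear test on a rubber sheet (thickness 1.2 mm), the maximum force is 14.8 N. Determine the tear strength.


Tear strength = force / thickness
= 14.8 / 1.2
= 12.33 N/mm

12.33 N/mm


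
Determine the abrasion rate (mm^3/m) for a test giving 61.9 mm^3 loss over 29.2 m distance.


Rate = volume_loss / distance
= 61.9 / 29.2
= 2.12 mm^3/m

2.12 mm^3/m


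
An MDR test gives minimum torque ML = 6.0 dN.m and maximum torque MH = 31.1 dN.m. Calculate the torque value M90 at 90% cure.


M90 = ML + 0.9 * (MH - ML)
M90 = 6.0 + 0.9 * (31.1 - 6.0)
M90 = 6.0 + 0.9 * 25.1
M90 = 28.59 dN.m

28.59 dN.m


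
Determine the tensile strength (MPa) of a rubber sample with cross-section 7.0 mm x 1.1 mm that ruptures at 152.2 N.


Area = width * thickness = 7.0 * 1.1 = 7.7 mm^2
TS = force / area = 152.2 / 7.7 = 19.77 MPa

19.77 MPa


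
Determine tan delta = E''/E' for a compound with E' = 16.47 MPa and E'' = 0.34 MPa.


tan delta = E'' / E'
= 0.34 / 16.47
= 0.0206

tan delta = 0.0206


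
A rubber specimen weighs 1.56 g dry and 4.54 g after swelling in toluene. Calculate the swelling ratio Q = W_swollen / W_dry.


Q = W_swollen / W_dry
Q = 4.54 / 1.56
Q = 2.91

Q = 2.91


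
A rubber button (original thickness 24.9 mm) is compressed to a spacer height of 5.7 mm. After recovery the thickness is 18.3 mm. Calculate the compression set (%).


CS = (t0 - recovered) / (t0 - ts) * 100
= (24.9 - 18.3) / (24.9 - 5.7) * 100
= 6.6 / 19.2 * 100
= 34.4%

34.4%


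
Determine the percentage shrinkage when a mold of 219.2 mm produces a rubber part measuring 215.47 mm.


Shrinkage = (mold - part) / mold * 100
= (219.2 - 215.47) / 219.2 * 100
= 3.73 / 219.2 * 100
= 1.7%

1.7%


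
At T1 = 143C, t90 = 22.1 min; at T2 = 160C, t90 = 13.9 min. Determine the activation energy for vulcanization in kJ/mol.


T1 = 416.15 K, T2 = 433.15 K
1/T1 - 1/T2 = 9.4311e-05
ln(t1/t2) = ln(22.1/13.9) = 0.4637
Ea = 8.314 * 0.4637 / 9.4311e-05 = 40876.7061 J/mol
Ea = 40.88 kJ/mol

40.88 kJ/mol


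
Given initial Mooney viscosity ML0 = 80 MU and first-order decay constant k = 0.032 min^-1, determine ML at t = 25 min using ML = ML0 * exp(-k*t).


ML = ML0 * exp(-k * t)
ML = 80 * exp(-0.032 * 25)
ML = 80 * 0.4493
ML = 35.95 MU

35.95 MU


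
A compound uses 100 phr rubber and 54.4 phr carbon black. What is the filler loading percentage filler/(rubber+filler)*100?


Filler % = filler / (rubber + filler) * 100
= 54.4 / (100 + 54.4) * 100
= 54.4 / 154.4 * 100
= 35.23%

35.23%


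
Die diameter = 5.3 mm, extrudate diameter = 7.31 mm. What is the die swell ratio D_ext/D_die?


Die swell ratio = D_extrudate / D_die
= 7.31 / 5.3
= 1.379

Die swell = 1.379


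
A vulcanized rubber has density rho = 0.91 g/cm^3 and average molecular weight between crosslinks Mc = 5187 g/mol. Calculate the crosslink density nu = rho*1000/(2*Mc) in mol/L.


nu = rho * 1000 / (2 * Mc)
nu = 0.91 * 1000 / (2 * 5187)
nu = 910.0 / 10374
nu = 0.0877 mol/L

0.0877 mol/L


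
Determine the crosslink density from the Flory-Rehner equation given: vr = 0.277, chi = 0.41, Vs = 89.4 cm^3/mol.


ln(1 - vr) = ln(1 - 0.277) = -0.3243
Numerator = -((-0.3243) + 0.277 + 0.41 * 0.277^2) = 0.0159
Denominator = 89.4 * (0.277^(1/3) - 0.277/2) = 45.8951
nu = 0.0159 / 45.8951 = 3.4616e-04 mol/cm^3

3.4616e-04 mol/cm^3


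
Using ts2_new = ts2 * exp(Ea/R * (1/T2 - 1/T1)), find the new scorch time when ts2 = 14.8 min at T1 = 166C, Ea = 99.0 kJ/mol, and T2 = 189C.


Convert temperatures: T1 = 166 + 273.15 = 439.15 K, T2 = 189 + 273.15 = 462.15 K
ts2_new = 14.8 * exp(99000 / 8.314 * (1/462.15 - 1/439.15))
1/T2 - 1/T1 = -1.1333e-04
ts2_new = 3.84 min

3.84 min


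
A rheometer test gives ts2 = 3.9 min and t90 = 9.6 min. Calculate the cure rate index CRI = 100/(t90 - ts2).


CRI = 100 / (t90 - ts2)
= 100 / (9.6 - 3.9)
= 100 / 5.7
= 17.54 min^-1

17.54 min^-1


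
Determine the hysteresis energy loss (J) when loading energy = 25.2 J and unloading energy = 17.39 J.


Hysteresis loss = loading - unloading
= 25.2 - 17.39
= 7.81 J

7.81 J


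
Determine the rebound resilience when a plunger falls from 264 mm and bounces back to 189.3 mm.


Resilience = h_rebound / h_drop * 100
= 189.3 / 264 * 100
= 71.7%

71.7%


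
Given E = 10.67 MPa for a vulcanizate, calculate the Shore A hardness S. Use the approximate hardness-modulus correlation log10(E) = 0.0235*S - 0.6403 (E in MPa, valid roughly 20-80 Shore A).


log10(E) = 0.0235*S - 0.6403  =>  S = (log10(E) + 0.6403) / 0.0235
log10(10.67) = 1.028164
S = (1.028164 + 0.6403) / 0.0235 = 1.668464 / 0.0235
S = 71.0

Shore A = 71.0


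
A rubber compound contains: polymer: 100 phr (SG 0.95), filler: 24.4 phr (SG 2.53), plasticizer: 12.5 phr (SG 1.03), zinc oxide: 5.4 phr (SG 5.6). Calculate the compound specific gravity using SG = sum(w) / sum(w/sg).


Sum of weights = 142.3
Volume contributions:
  polymer: 100/0.95 = 105.2632
  filler: 24.4/2.53 = 9.6443
  plasticizer: 12.5/1.03 = 12.1359
  zinc oxide: 5.4/5.6 = 0.9643
Sum of volumes = 128.0076
SG = 142.3 / 128.0076 = 1.112

SG = 1.112


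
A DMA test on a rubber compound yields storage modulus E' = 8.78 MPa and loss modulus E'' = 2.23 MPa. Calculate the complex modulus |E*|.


|E*| = sqrt(E'^2 + E''^2)
= sqrt(8.78^2 + 2.23^2)
= sqrt(77.0884 + 4.9729)
= 9.059 MPa

9.059 MPa


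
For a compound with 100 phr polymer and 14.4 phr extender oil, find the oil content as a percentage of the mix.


Oil % = oil / (100 + oil) * 100
= 14.4 / (100 + 14.4) * 100
= 14.4 / 114.4 * 100
= 12.59%

12.59%


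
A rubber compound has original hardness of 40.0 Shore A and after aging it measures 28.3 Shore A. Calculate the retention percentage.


Retention = aged / original * 100
= 28.3 / 40.0 * 100
= 70.8%

70.8%


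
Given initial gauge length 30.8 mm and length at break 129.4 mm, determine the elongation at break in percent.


Elongation = (Lf - L0) / L0 * 100
= (129.4 - 30.8) / 30.8 * 100
= 98.6 / 30.8 * 100
= 320.1%

320.1%


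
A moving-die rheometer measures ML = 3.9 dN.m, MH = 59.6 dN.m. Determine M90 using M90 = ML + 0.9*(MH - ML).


M90 = ML + 0.9 * (MH - ML)
M90 = 3.9 + 0.9 * (59.6 - 3.9)
M90 = 3.9 + 0.9 * 55.7
M90 = 54.03 dN.m

54.03 dN.m


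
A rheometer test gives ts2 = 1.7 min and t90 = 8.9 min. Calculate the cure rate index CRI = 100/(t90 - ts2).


CRI = 100 / (t90 - ts2)
= 100 / (8.9 - 1.7)
= 100 / 7.2
= 13.89 min^-1

13.89 min^-1


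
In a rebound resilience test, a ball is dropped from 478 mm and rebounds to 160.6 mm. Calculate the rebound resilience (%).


Resilience = h_rebound / h_drop * 100
= 160.6 / 478 * 100
= 33.6%

33.6%


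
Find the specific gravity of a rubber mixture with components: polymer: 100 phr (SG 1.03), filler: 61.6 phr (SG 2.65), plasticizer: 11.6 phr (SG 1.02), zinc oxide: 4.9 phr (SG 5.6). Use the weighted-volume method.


Sum of weights = 178.1
Volume contributions:
  polymer: 100/1.03 = 97.0874
  filler: 61.6/2.65 = 23.2453
  plasticizer: 11.6/1.02 = 11.3725
  zinc oxide: 4.9/5.6 = 0.8750
Sum of volumes = 132.5802
SG = 178.1 / 132.5802 = 1.343

SG = 1.343


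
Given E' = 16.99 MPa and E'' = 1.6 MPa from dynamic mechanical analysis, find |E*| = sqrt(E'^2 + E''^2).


|E*| = sqrt(E'^2 + E''^2)
= sqrt(16.99^2 + 1.6^2)
= sqrt(288.6601 + 2.5600)
= 17.065 MPa

17.065 MPa


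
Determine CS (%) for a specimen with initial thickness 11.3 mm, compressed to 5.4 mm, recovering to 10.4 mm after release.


CS = (t0 - recovered) / (t0 - ts) * 100
= (11.3 - 10.4) / (11.3 - 5.4) * 100
= 0.9 / 5.9 * 100
= 15.3%

15.3%


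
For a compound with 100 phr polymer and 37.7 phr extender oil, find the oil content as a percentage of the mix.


Oil % = oil / (100 + oil) * 100
= 37.7 / (100 + 37.7) * 100
= 37.7 / 137.7 * 100
= 27.38%

27.38%


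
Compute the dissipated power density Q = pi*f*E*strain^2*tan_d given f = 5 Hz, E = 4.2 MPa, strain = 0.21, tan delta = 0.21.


Q = pi * f * E * strain^2 * tan_d
= pi * 5 * 4.2 * 0.21^2 * 0.21
= pi * 5 * 4.2 * 0.0441 * 0.21
= 0.6110

Q = 0.6110


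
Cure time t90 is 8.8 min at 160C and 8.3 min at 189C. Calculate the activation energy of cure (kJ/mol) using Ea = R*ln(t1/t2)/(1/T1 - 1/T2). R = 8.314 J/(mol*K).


T1 = 433.15 K, T2 = 462.15 K
1/T1 - 1/T2 = 1.4487e-04
ln(t1/t2) = ln(8.8/8.3) = 0.0585
Ea = 8.314 * 0.0585 / 1.4487e-04 = 3357.0747 J/mol
Ea = 3.36 kJ/mol

3.36 kJ/mol


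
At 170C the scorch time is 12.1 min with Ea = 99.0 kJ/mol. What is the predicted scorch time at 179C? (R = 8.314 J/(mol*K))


Convert temperatures: T1 = 170 + 273.15 = 443.15 K, T2 = 179 + 273.15 = 452.15 K
ts2_new = 12.1 * exp(99000 / 8.314 * (1/452.15 - 1/443.15))
1/T2 - 1/T1 = -4.4917e-05
ts2_new = 7.09 min

7.09 min


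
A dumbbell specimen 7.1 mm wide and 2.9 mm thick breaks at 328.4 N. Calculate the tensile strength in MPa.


Area = width * thickness = 7.1 * 2.9 = 20.59 mm^2
TS = force / area = 328.4 / 20.59 = 15.95 MPa

15.95 MPa


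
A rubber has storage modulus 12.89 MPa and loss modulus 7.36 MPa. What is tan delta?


tan delta = E'' / E'
= 7.36 / 12.89
= 0.571

tan delta = 0.571


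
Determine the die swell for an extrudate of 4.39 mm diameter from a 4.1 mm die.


Die swell ratio = D_extrudate / D_die
= 4.39 / 4.1
= 1.071

Die swell = 1.071


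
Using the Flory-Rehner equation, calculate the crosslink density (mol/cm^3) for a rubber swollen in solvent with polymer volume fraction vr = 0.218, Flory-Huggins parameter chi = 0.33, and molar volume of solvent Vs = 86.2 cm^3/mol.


ln(1 - vr) = ln(1 - 0.218) = -0.2459
Numerator = -((-0.2459) + 0.218 + 0.33 * 0.218^2) = 0.0122
Denominator = 86.2 * (0.218^(1/3) - 0.218/2) = 42.4833
nu = 0.0122 / 42.4833 = 2.8759e-04 mol/cm^3

2.8759e-04 mol/cm^3


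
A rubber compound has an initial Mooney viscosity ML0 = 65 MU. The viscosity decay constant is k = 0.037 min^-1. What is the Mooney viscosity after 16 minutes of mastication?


ML = ML0 * exp(-k * t)
ML = 65 * exp(-0.037 * 16)
ML = 65 * 0.5532
ML = 35.96 MU

35.96 MU


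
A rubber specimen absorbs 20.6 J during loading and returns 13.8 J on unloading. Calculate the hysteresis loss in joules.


Hysteresis loss = loading - unloading
= 20.6 - 13.8
= 6.8 J

6.8 J


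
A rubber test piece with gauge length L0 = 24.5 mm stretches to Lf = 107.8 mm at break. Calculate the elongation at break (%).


Elongation = (Lf - L0) / L0 * 100
= (107.8 - 24.5) / 24.5 * 100
= 83.3 / 24.5 * 100
= 340.0%

340.0%


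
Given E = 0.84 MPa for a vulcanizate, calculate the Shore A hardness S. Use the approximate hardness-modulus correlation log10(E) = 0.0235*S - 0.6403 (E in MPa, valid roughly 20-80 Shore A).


log10(E) = 0.0235*S - 0.6403  =>  S = (log10(E) + 0.6403) / 0.0235
log10(0.84) = -0.075721
S = (-0.075721 + 0.6403) / 0.0235 = 0.564579 / 0.0235
S = 24.0

Shore A = 24.0


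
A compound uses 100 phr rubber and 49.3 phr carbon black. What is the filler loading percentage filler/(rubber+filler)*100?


Filler % = filler / (rubber + filler) * 100
= 49.3 / (100 + 49.3) * 100
= 49.3 / 149.3 * 100
= 33.02%

33.02%


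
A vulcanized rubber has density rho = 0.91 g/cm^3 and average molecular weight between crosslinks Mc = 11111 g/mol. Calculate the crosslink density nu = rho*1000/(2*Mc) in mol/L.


nu = rho * 1000 / (2 * Mc)
nu = 0.91 * 1000 / (2 * 11111)
nu = 910.0 / 22222
nu = 0.0410 mol/L

0.0410 mol/L


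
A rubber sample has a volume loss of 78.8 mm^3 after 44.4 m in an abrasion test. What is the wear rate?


Rate = volume_loss / distance
= 78.8 / 44.4
= 1.775 mm^3/m

1.775 mm^3/m


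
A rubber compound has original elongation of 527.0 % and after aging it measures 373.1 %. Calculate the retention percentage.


Retention = aged / original * 100
= 373.1 / 527.0 * 100
= 70.8%

70.8%


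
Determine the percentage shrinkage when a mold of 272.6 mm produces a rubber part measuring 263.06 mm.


Shrinkage = (mold - part) / mold * 100
= (272.6 - 263.06) / 272.6 * 100
= 9.54 / 272.6 * 100
= 3.5%

3.5%


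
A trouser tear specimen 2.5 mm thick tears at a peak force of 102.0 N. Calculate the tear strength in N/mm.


Tear strength = force / thickness
= 102.0 / 2.5
= 40.8 N/mm

40.8 N/mm


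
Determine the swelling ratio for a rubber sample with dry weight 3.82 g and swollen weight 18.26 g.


Q = W_swollen / W_dry
Q = 18.26 / 3.82
Q = 4.78

Q = 4.78


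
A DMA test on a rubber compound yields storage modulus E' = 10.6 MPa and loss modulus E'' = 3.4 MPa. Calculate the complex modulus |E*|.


|E*| = sqrt(E'^2 + E''^2)
= sqrt(10.6^2 + 3.4^2)
= sqrt(112.3600 + 11.5600)
= 11.132 MPa

11.132 MPa


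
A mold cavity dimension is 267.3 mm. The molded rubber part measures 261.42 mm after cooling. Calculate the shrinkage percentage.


Shrinkage = (mold - part) / mold * 100
= (267.3 - 261.42) / 267.3 * 100
= 5.88 / 267.3 * 100
= 2.2%

2.2%


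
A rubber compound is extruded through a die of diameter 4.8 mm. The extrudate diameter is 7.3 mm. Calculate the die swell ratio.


Die swell ratio = D_extrudate / D_die
= 7.3 / 4.8
= 1.521

Die swell = 1.521


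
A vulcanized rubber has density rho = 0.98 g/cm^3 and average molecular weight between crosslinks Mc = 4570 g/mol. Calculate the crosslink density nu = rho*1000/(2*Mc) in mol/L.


nu = rho * 1000 / (2 * Mc)
nu = 0.98 * 1000 / (2 * 4570)
nu = 980.0 / 9140
nu = 0.1072 mol/L

0.1072 mol/L


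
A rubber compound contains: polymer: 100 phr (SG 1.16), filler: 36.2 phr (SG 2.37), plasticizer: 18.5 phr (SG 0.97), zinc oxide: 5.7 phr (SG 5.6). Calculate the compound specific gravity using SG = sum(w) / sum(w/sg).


Sum of weights = 160.4
Volume contributions:
  polymer: 100/1.16 = 86.2069
  filler: 36.2/2.37 = 15.2743
  plasticizer: 18.5/0.97 = 19.0722
  zinc oxide: 5.7/5.6 = 1.0179
Sum of volumes = 121.5712
SG = 160.4 / 121.5712 = 1.319

SG = 1.319


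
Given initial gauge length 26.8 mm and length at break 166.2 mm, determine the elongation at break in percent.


Elongation = (Lf - L0) / L0 * 100
= (166.2 - 26.8) / 26.8 * 100
= 139.4 / 26.8 * 100
= 520.1%

520.1%


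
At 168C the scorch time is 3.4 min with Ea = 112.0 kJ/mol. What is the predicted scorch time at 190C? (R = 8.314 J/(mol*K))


Convert temperatures: T1 = 168 + 273.15 = 441.15 K, T2 = 190 + 273.15 = 463.15 K
ts2_new = 3.4 * exp(112000 / 8.314 * (1/463.15 - 1/441.15))
1/T2 - 1/T1 = -1.0767e-04
ts2_new = 0.8 min

0.8 min


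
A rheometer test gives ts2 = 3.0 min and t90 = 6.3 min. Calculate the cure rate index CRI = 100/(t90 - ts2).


CRI = 100 / (t90 - ts2)
= 100 / (6.3 - 3.0)
= 100 / 3.3
= 30.3 min^-1

30.3 min^-1


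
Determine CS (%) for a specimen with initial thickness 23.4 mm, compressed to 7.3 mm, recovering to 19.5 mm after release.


CS = (t0 - recovered) / (t0 - ts) * 100
= (23.4 - 19.5) / (23.4 - 7.3) * 100
= 3.9 / 16.1 * 100
= 24.2%

24.2%


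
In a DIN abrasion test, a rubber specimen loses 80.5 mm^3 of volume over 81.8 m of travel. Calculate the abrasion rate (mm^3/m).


Rate = volume_loss / distance
= 80.5 / 81.8
= 0.984 mm^3/m

0.984 mm^3/m


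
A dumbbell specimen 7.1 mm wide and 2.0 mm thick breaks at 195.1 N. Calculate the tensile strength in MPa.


Area = width * thickness = 7.1 * 2.0 = 14.2 mm^2
TS = force / area = 195.1 / 14.2 = 13.74 MPa

13.74 MPa


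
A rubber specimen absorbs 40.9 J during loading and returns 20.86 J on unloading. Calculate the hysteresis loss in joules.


Hysteresis loss = loading - unloading
= 40.9 - 20.86
= 20.04 J

20.04 J


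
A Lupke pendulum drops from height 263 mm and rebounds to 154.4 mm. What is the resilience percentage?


Resilience = h_rebound / h_drop * 100
= 154.4 / 263 * 100
= 58.7%

58.7%


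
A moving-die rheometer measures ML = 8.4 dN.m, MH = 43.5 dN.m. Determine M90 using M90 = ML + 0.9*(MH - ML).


M90 = ML + 0.9 * (MH - ML)
M90 = 8.4 + 0.9 * (43.5 - 8.4)
M90 = 8.4 + 0.9 * 35.1
M90 = 39.99 dN.m

39.99 dN.m


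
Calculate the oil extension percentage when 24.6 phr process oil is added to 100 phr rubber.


Oil % = oil / (100 + oil) * 100
= 24.6 / (100 + 24.6) * 100
= 24.6 / 124.6 * 100
= 19.74%

19.74%


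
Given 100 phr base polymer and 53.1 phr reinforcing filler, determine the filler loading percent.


Filler % = filler / (rubber + filler) * 100
= 53.1 / (100 + 53.1) * 100
= 53.1 / 153.1 * 100
= 34.68%

34.68%


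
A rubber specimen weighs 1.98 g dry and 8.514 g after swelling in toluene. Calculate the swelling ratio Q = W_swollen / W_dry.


Q = W_swollen / W_dry
Q = 8.514 / 1.98
Q = 4.3

Q = 4.3


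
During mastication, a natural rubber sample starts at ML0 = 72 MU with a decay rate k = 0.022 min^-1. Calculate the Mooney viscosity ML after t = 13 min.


ML = ML0 * exp(-k * t)
ML = 72 * exp(-0.022 * 13)
ML = 72 * 0.7513
ML = 54.09 MU

54.09 MU


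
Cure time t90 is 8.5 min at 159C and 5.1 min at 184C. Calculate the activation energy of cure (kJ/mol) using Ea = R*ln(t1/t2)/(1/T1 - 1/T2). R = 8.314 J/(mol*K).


T1 = 432.15 K, T2 = 457.15 K
1/T1 - 1/T2 = 1.2655e-04
ln(t1/t2) = ln(8.5/5.1) = 0.5108
Ea = 8.314 * 0.5108 / 1.2655e-04 = 33561.0799 J/mol
Ea = 33.56 kJ/mol

33.56 kJ/mol


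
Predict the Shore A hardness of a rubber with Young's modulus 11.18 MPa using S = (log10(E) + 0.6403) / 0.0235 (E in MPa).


log10(E) = 0.0235*S - 0.6403  =>  S = (log10(E) + 0.6403) / 0.0235
log10(11.18) = 1.048442
S = (1.048442 + 0.6403) / 0.0235 = 1.688742 / 0.0235
S = 71.9

Shore A = 71.9


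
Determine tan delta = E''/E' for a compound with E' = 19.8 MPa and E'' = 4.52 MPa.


tan delta = E'' / E'
= 4.52 / 19.8
= 0.2283

tan delta = 0.2283


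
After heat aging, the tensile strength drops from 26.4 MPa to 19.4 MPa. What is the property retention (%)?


Retention = aged / original * 100
= 19.4 / 26.4 * 100
= 73.5%

73.5%


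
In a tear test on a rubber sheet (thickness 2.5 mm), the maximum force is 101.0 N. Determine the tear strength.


Tear strength = force / thickness
= 101.0 / 2.5
= 40.4 N/mm

40.4 N/mm


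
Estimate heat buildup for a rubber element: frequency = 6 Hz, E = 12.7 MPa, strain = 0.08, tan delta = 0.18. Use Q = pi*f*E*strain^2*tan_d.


Q = pi * f * E * strain^2 * tan_d
= pi * 6 * 12.7 * 0.08^2 * 0.18
= pi * 6 * 12.7 * 0.0064 * 0.18
= 0.2758

Q = 0.2758


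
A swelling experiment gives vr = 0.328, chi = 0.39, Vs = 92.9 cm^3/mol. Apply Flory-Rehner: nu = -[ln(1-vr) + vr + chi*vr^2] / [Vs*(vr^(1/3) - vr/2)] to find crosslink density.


ln(1 - vr) = ln(1 - 0.328) = -0.3975
Numerator = -((-0.3975) + 0.328 + 0.39 * 0.328^2) = 0.0275
Denominator = 92.9 * (0.328^(1/3) - 0.328/2) = 48.8323
nu = 0.0275 / 48.8323 = 5.6395e-04 mol/cm^3

5.6395e-04 mol/cm^3


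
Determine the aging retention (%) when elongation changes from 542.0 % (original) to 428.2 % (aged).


Retention = aged / original * 100
= 428.2 / 542.0 * 100
= 79.0%

79.0%


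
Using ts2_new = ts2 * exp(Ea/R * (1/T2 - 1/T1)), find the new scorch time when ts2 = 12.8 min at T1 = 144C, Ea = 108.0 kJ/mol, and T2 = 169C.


Convert temperatures: T1 = 144 + 273.15 = 417.15 K, T2 = 169 + 273.15 = 442.15 K
ts2_new = 12.8 * exp(108000 / 8.314 * (1/442.15 - 1/417.15))
1/T2 - 1/T1 = -1.3554e-04
ts2_new = 2.2 min

2.2 min


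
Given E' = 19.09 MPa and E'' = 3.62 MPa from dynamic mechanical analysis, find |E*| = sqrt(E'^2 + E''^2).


|E*| = sqrt(E'^2 + E''^2)
= sqrt(19.09^2 + 3.62^2)
= sqrt(364.4281 + 13.1044)
= 19.43 MPa

19.43 MPa


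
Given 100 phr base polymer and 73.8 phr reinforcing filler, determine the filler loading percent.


Filler % = filler / (rubber + filler) * 100
= 73.8 / (100 + 73.8) * 100
= 73.8 / 173.8 * 100
= 42.46%

42.46%


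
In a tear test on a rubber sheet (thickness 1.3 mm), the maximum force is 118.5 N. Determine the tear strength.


Tear strength = force / thickness
= 118.5 / 1.3
= 91.15 N/mm

91.15 N/mm


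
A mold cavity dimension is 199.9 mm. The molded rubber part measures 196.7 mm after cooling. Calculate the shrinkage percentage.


Shrinkage = (mold - part) / mold * 100
= (199.9 - 196.7) / 199.9 * 100
= 3.2 / 199.9 * 100
= 1.6%

1.6%


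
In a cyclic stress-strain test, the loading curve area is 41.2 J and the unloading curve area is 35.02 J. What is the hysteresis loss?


Hysteresis loss = loading - unloading
= 41.2 - 35.02
= 6.18 J

6.18 J


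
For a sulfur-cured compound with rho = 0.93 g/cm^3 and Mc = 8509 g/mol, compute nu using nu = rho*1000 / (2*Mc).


nu = rho * 1000 / (2 * Mc)
nu = 0.93 * 1000 / (2 * 8509)
nu = 930.0 / 17018
nu = 0.0546 mol/L

0.0546 mol/L


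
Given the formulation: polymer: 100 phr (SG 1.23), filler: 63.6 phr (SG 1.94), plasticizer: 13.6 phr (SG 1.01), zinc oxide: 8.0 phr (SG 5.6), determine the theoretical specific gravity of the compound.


Sum of weights = 185.2
Volume contributions:
  polymer: 100/1.23 = 81.3008
  filler: 63.6/1.94 = 32.7835
  plasticizer: 13.6/1.01 = 13.4653
  zinc oxide: 8.0/5.6 = 1.4286
Sum of volumes = 128.9782
SG = 185.2 / 128.9782 = 1.436

SG = 1.436


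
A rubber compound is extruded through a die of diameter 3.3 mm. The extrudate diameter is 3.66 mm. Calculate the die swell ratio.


Die swell ratio = D_extrudate / D_die
= 3.66 / 3.3
= 1.109

Die swell = 1.109


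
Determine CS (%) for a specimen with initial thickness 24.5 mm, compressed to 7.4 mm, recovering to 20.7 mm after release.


CS = (t0 - recovered) / (t0 - ts) * 100
= (24.5 - 20.7) / (24.5 - 7.4) * 100
= 3.8 / 17.1 * 100
= 22.2%

22.2%


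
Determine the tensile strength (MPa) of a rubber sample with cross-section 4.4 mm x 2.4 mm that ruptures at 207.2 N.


Area = width * thickness = 4.4 * 2.4 = 10.56 mm^2
TS = force / area = 207.2 / 10.56 = 19.62 MPa

19.62 MPa


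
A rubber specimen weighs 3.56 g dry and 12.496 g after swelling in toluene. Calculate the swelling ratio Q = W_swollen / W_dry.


Q = W_swollen / W_dry
Q = 12.496 / 3.56
Q = 3.51

Q = 3.51


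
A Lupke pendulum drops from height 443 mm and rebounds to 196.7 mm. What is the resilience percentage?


Resilience = h_rebound / h_drop * 100
= 196.7 / 443 * 100
= 44.4%

44.4%


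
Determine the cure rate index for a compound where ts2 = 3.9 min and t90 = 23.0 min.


CRI = 100 / (t90 - ts2)
= 100 / (23.0 - 3.9)
= 100 / 19.1
= 5.24 min^-1

5.24 min^-1


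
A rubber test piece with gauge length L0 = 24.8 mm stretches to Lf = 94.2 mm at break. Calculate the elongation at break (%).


Elongation = (Lf - L0) / L0 * 100
= (94.2 - 24.8) / 24.8 * 100
= 69.4 / 24.8 * 100
= 279.8%

279.8%


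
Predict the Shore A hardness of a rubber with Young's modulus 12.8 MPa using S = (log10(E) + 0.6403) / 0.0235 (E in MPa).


log10(E) = 0.0235*S - 0.6403  =>  S = (log10(E) + 0.6403) / 0.0235
log10(12.8) = 1.107210
S = (1.107210 + 0.6403) / 0.0235 = 1.747510 / 0.0235
S = 74.4

Shore A = 74.4


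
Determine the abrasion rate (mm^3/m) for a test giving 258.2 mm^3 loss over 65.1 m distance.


Rate = volume_loss / distance
= 258.2 / 65.1
= 3.966 mm^3/m

3.966 mm^3/m


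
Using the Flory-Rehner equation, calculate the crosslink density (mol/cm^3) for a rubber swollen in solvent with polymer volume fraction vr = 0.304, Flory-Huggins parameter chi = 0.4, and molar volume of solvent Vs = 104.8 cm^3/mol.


ln(1 - vr) = ln(1 - 0.304) = -0.3624
Numerator = -((-0.3624) + 0.304 + 0.4 * 0.304^2) = 0.0214
Denominator = 104.8 * (0.304^(1/3) - 0.304/2) = 54.5374
nu = 0.0214 / 54.5374 = 3.9311e-04 mol/cm^3

3.9311e-04 mol/cm^3


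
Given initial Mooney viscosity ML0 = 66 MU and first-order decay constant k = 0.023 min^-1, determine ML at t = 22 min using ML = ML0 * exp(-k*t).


ML = ML0 * exp(-k * t)
ML = 66 * exp(-0.023 * 22)
ML = 66 * 0.6029
ML = 39.79 MU

39.79 MU


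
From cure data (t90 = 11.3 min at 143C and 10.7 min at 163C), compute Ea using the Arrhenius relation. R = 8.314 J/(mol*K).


T1 = 416.15 K, T2 = 436.15 K
1/T1 - 1/T2 = 1.1019e-04
ln(t1/t2) = ln(11.3/10.7) = 0.0546
Ea = 8.314 * 0.0546 / 1.1019e-04 = 4116.5375 J/mol
Ea = 4.12 kJ/mol

4.12 kJ/mol


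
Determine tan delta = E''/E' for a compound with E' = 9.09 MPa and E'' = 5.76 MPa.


tan delta = E'' / E'
= 5.76 / 9.09
= 0.6337

tan delta = 0.6337


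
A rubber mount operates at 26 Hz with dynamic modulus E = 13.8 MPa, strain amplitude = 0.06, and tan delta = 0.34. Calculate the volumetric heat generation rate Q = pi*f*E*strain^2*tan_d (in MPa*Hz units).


Q = pi * f * E * strain^2 * tan_d
= pi * 26 * 13.8 * 0.06^2 * 0.34
= pi * 26 * 13.8 * 0.0036 * 0.34
= 1.3797

Q = 1.3797


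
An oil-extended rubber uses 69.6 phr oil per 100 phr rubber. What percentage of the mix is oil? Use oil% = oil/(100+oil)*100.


Oil % = oil / (100 + oil) * 100
= 69.6 / (100 + 69.6) * 100
= 69.6 / 169.6 * 100
= 41.04%

41.04%
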